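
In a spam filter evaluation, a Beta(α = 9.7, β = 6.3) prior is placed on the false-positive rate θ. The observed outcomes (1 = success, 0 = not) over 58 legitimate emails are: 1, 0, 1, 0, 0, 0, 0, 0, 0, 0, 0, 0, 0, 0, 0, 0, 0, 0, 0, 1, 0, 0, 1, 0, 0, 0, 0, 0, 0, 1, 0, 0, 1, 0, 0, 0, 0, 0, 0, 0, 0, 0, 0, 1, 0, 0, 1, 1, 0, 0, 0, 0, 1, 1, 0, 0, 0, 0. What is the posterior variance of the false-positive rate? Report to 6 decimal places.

0.002686

The Beta prior is conjugate to a Binomial/Bernoulli likelihood; the update adds successes to α and failures to β.
Posterior: Beta(α+k, β+n−k) = Beta(9.7+11, 6.3+47) = Beta(20.7, 53.3).
Var = αβ/((α+β)²(α+β+1)) = 20.7·53.3/(74.0²·75.0) = 0.002686.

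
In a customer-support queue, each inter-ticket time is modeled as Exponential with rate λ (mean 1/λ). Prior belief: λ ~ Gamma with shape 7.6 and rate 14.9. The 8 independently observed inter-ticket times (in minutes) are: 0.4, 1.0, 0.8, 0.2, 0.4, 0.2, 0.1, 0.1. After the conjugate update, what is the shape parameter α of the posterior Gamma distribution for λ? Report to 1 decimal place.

15.6

With a Gamma(shape α, rate β) prior on the exponential rate λ, the posterior after n observations with total T = Σxᵢ is Gamma(α+n, β+T).
Sum of observations T = 3.2 minutes; n = 8.
Posterior: Gamma(7.6+8, 14.9+3.2) = Gamma(15.6, 18.1).
Posterior α = 15.6.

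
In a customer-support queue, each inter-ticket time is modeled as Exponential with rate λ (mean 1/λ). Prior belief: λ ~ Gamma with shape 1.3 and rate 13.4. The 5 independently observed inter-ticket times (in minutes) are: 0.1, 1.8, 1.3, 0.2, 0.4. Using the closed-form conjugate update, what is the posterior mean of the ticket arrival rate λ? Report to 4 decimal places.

With a Gamma(shape α, rate β) prior on the exponential rate λ, the posterior after n observations with total T = Σxᵢ is Gamma(α+n, β+T).
Sum of observations T = 3.8 minutes; n = 5.
Posterior: Gamma(1.3+5, 13.4+3.8) = Gamma(6.3, 17.2).
Posterior mean of λ = α/β = 6.3/17.2 = 0.3663.

0.3663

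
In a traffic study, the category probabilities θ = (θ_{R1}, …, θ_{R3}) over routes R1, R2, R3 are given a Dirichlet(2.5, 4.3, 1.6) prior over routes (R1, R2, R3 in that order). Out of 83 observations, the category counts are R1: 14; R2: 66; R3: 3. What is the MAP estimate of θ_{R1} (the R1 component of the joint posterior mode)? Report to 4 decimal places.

The Dirichlet prior is conjugate to the Multinomial likelihood: each posterior αⱼ = prior αⱼ + observed count nⱼ.
Posterior concentration: (16.5, 70.3, 4.6), total = 91.4.
Joint mode component: (α_{R1}−1)/(Σα−K) = 15.5/88.4 = 0.1753.

0.1753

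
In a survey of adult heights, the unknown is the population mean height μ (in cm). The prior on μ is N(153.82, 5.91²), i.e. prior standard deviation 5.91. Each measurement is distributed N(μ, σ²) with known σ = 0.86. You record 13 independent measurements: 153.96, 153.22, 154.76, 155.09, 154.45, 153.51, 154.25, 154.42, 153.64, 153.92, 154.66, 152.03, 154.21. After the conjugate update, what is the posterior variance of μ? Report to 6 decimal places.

For Normal data with known variance σ², a Normal(μ₀, σ₀²) prior on μ is conjugate. Posterior precision = 1/σ₀² + n/σ²; posterior mean is the precision-weighted average of μ₀ and x̄.
σ₀² = 5.91² = 34.9281, σ² = 0.86² = 0.7396; σ² + n·σ₀² = 0.7396 + 13·34.9281 = 454.8049.
Posterior precision = 1/σ₀² + n/σ² = 1/34.9281 + 13/0.7396 = (σ² + n·σ₀²)/(σ₀²σ²) = 454.8049/(34.9281·0.7396); posterior variance σₙ² = σ₀²σ²/(σ² + n·σ₀²) = 34.9281·0.7396/454.8049 = 0.056800.

0.056800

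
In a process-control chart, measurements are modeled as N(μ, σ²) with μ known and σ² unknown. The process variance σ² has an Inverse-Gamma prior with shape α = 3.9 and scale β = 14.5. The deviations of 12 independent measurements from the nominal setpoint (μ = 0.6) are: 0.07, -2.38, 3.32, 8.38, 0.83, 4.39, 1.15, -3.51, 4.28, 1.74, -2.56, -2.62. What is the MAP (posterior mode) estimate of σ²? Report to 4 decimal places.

With known mean μ and an Inverse-Gamma(α, β) prior on σ², the Normal likelihood is conjugate: posterior is Inv-Gamma(α + n/2, β + Σ(xᵢ−μ)²/2).
Σ(xᵢ−μ)² = (0.07)² + (-2.38)² + (3.32)² + (8.38)² + (0.83)² + (4.39)² + (1.15)² + (-3.51)² + (4.28)² + (1.74)² + (-2.56)² + (-2.62)² = 155.2837.
Posterior: Inv-Gamma(3.9 + 12/2, 14.5 + 155.2837/2) = Inv-Gamma(9.90, 92.14185).
Mode = β/(α+1) = 92.14185/10.90 = 8.4534.

8.4534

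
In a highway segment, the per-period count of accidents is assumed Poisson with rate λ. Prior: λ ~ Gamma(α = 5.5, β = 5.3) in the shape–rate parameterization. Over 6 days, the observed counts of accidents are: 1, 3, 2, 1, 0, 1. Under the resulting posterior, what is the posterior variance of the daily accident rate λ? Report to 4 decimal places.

0.1057

With a Gamma(shape α, rate β) prior, the Poisson likelihood is conjugate: the posterior is Gamma(α + ΣXᵢ, β + n).
Sum of counts S = 8 over n = 6 days.
Posterior: Gamma(α+S, β+n) = Gamma(5.5+8, 5.3+6) = Gamma(13.5, 11.3).
Var = α/β² = 13.5/11.3² = 0.1057.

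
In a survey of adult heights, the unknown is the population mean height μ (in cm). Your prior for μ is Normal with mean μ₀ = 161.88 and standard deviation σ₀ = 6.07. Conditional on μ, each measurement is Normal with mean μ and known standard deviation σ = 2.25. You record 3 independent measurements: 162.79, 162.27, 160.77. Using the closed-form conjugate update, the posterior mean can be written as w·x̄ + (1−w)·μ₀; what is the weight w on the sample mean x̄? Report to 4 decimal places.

For Normal data with known variance σ², a Normal(μ₀, σ₀²) prior on μ is conjugate. Posterior precision = 1/σ₀² + n/σ²; posterior mean is the precision-weighted average of μ₀ and x̄.
σ₀² = 6.07² = 36.8449, σ² = 2.25² = 5.0625. Prior precision 1/σ₀² = 1/36.8449; data precision n/σ² = 3/5.0625.
w = (n/σ²)/(1/σ₀² + n/σ²) = n·σ₀²/(σ² + n·σ₀²) = 3·36.8449/(5.0625 + 3·36.8449) = 110.5347/115.5972 = 0.9562.

0.9562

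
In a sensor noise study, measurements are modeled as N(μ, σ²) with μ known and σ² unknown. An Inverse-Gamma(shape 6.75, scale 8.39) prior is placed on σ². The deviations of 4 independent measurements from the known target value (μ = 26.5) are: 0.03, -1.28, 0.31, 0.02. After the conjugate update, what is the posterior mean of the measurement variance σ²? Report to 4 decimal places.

1.1946

With known mean μ and an Inverse-Gamma(α, β) prior on σ², the Normal likelihood is conjugate: posterior is Inv-Gamma(α + n/2, β + Σ(xᵢ−μ)²/2).
Σ(xᵢ−μ)² = (0.03)² + (-1.28)² + (0.31)² + (0.02)² = 1.7358.
Posterior: Inv-Gamma(6.75 + 4/2, 8.39 + 1.7358/2) = Inv-Gamma(8.75, 9.25790).
E[σ²|data] = β/(α−1) = 9.25790/7.75 = 1.1946.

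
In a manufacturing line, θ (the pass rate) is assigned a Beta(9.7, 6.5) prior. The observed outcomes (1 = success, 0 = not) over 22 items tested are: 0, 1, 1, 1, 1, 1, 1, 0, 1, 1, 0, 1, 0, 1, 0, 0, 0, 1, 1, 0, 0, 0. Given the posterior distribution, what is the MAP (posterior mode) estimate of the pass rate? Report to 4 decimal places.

0.5718

The Beta prior is conjugate to a Binomial/Bernoulli likelihood; the update adds successes to α and failures to β.
Posterior: Beta(α+k, β+n−k) = Beta(9.7+12, 6.5+10) = Beta(21.7, 16.5).
Mode of Beta(a,b) for a,b>1 is (a−1)/(a+b−2) = 20.7/36.2 = 0.5718.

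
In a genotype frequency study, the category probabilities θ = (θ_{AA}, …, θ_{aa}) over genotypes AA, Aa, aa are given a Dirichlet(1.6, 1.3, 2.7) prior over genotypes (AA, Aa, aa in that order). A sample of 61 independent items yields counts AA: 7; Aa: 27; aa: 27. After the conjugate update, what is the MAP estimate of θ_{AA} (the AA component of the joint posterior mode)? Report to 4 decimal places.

0.1195

The Dirichlet prior is conjugate to the Multinomial likelihood: each posterior αⱼ = prior αⱼ + observed count nⱼ.
Posterior concentration: (8.6, 28.3, 29.7), total = 66.6.
Joint mode component: (α_{AA}−1)/(Σα−K) = 7.6/63.6 = 0.1195.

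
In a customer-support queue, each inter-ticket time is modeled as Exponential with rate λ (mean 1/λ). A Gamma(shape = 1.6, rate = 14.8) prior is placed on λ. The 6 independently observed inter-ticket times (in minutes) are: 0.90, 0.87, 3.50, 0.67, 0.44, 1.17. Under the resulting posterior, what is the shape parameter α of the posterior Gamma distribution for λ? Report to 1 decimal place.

With a Gamma(shape α, rate β) prior on the exponential rate λ, the posterior after n observations with total T = Σxᵢ is Gamma(α+n, β+T).
Sum of observations T = 7.55 minutes; n = 6.
Posterior: Gamma(1.6+6, 14.8+7.55) = Gamma(7.6, 22.35).
Posterior α = 7.6.

7.6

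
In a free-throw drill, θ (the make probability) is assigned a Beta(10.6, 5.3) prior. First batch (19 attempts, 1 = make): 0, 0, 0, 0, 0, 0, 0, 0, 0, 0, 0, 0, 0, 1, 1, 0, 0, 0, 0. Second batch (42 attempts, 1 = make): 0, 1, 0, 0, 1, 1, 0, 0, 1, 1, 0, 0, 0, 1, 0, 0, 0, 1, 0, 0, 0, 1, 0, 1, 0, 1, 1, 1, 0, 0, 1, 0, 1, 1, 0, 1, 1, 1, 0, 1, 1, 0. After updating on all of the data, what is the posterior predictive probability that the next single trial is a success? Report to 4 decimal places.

0.4239

The Beta prior is conjugate to a Binomial/Bernoulli likelihood; the update adds successes to α and failures to β.
After batch 1: Beta(10.6+2, 5.3+17) = Beta(12.6, 22.3).
After batch 2: Beta(12.6+20, 22.3+22) = Beta(32.6, 44.3).
For a single future Bernoulli trial, P(success | data) = α/(α+β) = 0.4239.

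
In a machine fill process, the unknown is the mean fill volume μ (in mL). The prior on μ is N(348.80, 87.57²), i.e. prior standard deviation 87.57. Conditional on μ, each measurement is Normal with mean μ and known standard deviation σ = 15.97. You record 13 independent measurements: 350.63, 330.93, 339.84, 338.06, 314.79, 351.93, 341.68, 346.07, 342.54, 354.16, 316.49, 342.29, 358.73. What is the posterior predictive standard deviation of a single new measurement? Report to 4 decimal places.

16.5713

For Normal data with known variance σ², a Normal(μ₀, σ₀²) prior on μ is conjugate. Posterior precision = 1/σ₀² + n/σ²; posterior mean is the precision-weighted average of μ₀ and x̄.
σ₀² = 87.57² = 7668.5049, σ² = 15.97² = 255.0409; σ² + n·σ₀² = 255.0409 + 13·7668.5049 = 99945.6046.
Posterior precision = 1/σ₀² + n/σ² = 1/7668.5049 + 13/255.0409 = (σ² + n·σ₀²)/(σ₀²σ²) = 99945.6046/(7668.5049·255.0409); posterior variance σₙ² = σ₀²σ²/(σ² + n·σ₀²) = 7668.5049·255.0409/99945.6046 = 19.568468.
Predictive variance for one new observation = σₙ² + σ² = 7668.5049·255.0409/99945.6046 + 255.0409 = σ²·(σ₀² + 99945.6046)/99945.6046 = 255.0409·107614.1095/99945.6046 = 274.609368; SD = √(255.0409·107614.1095/99945.6046) = 16.5713.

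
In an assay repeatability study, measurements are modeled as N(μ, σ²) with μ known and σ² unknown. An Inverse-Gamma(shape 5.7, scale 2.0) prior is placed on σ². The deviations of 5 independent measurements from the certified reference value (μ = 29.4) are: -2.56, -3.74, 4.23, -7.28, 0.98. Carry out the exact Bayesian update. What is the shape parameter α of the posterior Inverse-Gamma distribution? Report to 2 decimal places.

8.20

With known mean μ and an Inverse-Gamma(α, β) prior on σ², the Normal likelihood is conjugate: posterior is Inv-Gamma(α + n/2, β + Σ(xᵢ−μ)²/2).
Σ(xᵢ−μ)² = (-2.56)² + (-3.74)² + (4.23)² + (-7.28)² + (0.98)² = 92.3929.
Posterior: Inv-Gamma(5.7 + 5/2, 2.0 + 92.3929/2) = Inv-Gamma(8.20, 48.19645).
Posterior α = 8.20.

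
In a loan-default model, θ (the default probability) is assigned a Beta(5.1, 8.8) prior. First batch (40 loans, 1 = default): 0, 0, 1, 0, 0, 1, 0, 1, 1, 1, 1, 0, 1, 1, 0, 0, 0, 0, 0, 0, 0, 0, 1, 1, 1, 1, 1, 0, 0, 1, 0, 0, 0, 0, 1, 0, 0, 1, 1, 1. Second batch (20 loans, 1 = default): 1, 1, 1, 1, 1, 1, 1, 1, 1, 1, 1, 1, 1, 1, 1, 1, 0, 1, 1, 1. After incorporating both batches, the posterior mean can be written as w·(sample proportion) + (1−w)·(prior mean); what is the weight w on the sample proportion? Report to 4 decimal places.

0.8119

The Beta prior is conjugate to a Binomial/Bernoulli likelihood; the update adds successes to α and failures to β.
Total number of loans: n = 40 + 20 = 60.
Posterior mean = (α₀+k)/(α₀+β₀+n) = [n/(α₀+β₀+n)]·(k/n) + [(α₀+β₀)/(α₀+β₀+n)]·α₀/(α₀+β₀), so only n and the prior enter the weight.
The weight on the data is w = n/(α₀+β₀+n) = 60/(5.1+8.8+60) = 60/73.9 = 0.8119.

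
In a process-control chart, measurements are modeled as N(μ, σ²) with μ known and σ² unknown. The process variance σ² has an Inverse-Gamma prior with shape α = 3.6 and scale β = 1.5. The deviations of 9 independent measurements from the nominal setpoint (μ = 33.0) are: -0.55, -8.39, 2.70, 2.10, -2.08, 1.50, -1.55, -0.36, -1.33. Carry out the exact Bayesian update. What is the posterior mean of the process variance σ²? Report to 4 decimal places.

6.7797

With known mean μ and an Inverse-Gamma(α, β) prior on σ², the Normal likelihood is conjugate: posterior is Inv-Gamma(α + n/2, β + Σ(xᵢ−μ)²/2).
Σ(xᵢ−μ)² = (-0.55)² + (-8.39)² + (2.70)² + (2.10)² + (-2.08)² + (1.50)² + (-1.55)² + (-0.36)² + (-1.33)² = 93.2720.
Posterior: Inv-Gamma(3.6 + 9/2, 1.5 + 93.2720/2) = Inv-Gamma(8.10, 48.13600).
E[σ²|data] = β/(α−1) = 48.13600/7.10 = 6.7797.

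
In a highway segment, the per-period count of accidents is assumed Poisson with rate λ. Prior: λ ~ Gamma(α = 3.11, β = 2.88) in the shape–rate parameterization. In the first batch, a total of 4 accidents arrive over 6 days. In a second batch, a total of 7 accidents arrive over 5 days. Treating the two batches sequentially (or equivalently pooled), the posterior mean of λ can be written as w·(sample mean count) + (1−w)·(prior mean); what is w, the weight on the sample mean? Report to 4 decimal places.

With a Gamma(shape α, rate β) prior, the Poisson likelihood is conjugate: the posterior is Gamma(α + ΣXᵢ, β + n).
Total number of days: n = 6 + 5 = 11.
Posterior mean = (α₀+S)/(β₀+n) = [n/(β₀+n)]·(S/n) + [β₀/(β₀+n)]·(α₀/β₀), so only n and β₀ enter the weight.
Weight on data w = n/(β₀+n) = 11/(2.88+11) = 11/13.88 = 0.7925.

0.7925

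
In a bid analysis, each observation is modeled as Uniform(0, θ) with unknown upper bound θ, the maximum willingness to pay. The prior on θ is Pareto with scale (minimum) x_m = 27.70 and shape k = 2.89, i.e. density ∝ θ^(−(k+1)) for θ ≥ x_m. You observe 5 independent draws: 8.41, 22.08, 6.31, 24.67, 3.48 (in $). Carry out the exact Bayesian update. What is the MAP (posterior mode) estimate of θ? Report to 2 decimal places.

A Pareto(scale x_m, shape k) prior on the upper bound θ of Uniform(0, θ) is conjugate: posterior is Pareto(max(x_m, max xᵢ), k + n).
Sample maximum = 24.67; prior scale x_m = 27.70 → posterior scale = max = 27.70.
Posterior shape = 2.89 + 5 = 7.89.
The Pareto density is decreasing on [x_m, ∞), so the mode is x_m = 27.70.

27.70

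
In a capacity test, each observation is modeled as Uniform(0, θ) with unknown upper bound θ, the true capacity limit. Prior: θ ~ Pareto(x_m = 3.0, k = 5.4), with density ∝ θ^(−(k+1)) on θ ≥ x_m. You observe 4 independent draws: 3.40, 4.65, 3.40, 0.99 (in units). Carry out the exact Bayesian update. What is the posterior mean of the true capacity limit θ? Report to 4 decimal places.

5.2036

A Pareto(scale x_m, shape k) prior on the upper bound θ of Uniform(0, θ) is conjugate: posterior is Pareto(max(x_m, max xᵢ), k + n).
Sample maximum = 4.65; prior scale x_m = 3.0 → posterior scale = max = 4.65.
Posterior shape = 5.4 + 4 = 9.4.
E[θ|data] = k·x_m/(k−1) = 9.4·4.65/8.4 = 5.2036.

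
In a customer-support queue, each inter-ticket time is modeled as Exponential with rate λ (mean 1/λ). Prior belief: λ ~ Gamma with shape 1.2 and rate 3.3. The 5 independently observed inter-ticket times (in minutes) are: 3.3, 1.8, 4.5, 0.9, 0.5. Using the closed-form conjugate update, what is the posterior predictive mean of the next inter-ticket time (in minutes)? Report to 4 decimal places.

With a Gamma(shape α, rate β) prior on the exponential rate λ, the posterior after n observations with total T = Σxᵢ is Gamma(α+n, β+T).
Sum of observations T = 11.0 minutes; n = 5.
Posterior: Gamma(1.2+5, 3.3+11.0) = Gamma(6.2, 14.3).
The predictive distribution for the next observation is Lomax; its mean is β/(α−1) = 14.3/5.2 = 2.7500.

2.7500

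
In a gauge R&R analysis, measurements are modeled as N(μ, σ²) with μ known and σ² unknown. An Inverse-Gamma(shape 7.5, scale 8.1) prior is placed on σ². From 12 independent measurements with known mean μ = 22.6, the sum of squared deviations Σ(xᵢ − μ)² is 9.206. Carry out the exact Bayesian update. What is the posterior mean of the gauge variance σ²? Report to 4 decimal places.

With known mean μ and an Inverse-Gamma(α, β) prior on σ², the Normal likelihood is conjugate: posterior is Inv-Gamma(α + n/2, β + Σ(xᵢ−μ)²/2).
Posterior: Inv-Gamma(7.5 + 12/2, 8.1 + 9.206/2) = Inv-Gamma(13.50, 12.7030).
E[σ²|data] = β/(α−1) = 12.7030/12.50 = 1.0162.

1.0162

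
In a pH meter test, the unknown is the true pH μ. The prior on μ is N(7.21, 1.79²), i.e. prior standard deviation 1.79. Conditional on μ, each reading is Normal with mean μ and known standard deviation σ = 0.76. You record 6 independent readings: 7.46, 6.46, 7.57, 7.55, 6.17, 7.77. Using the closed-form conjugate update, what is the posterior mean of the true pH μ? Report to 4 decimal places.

For Normal data with known variance σ², a Normal(μ₀, σ₀²) prior on μ is conjugate. Posterior precision = 1/σ₀² + n/σ²; posterior mean is the precision-weighted average of μ₀ and x̄.
Σxᵢ = 7.46 + 6.46 + 7.57 + 7.55 + 6.17 + 7.77 = 42.98, so n·x̄ = 42.98.
σ₀² = 1.79² = 3.2041, σ² = 0.76² = 0.5776; σ² + n·σ₀² = 0.5776 + 6·3.2041 = 19.8022.
Posterior mean = (μ₀/σ₀² + n·x̄/σ²)/(1/σ₀² + n/σ²) = (σ²·μ₀ + σ₀²·n·x̄)/(σ² + n·σ₀²) = (0.5776·7.21 + 3.2041·42.98)/19.8022 = 141.876714/19.8022 = 7.1647.

7.1647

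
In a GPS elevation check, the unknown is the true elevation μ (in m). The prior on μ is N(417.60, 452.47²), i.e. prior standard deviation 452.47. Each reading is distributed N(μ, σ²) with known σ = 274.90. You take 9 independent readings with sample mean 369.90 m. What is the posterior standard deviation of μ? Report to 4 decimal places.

For Normal data with known variance σ², a Normal(μ₀, σ₀²) prior on μ is conjugate. Posterior precision = 1/σ₀² + n/σ²; posterior mean is the precision-weighted average of μ₀ and x̄.
σ₀² = 452.47² = 204729.1009, σ² = 274.90² = 75570.01; σ² + n·σ₀² = 75570.01 + 9·204729.1009 = 1918131.9181.
Posterior precision = 1/σ₀² + n/σ² = 1/204729.1009 + 9/75570.01 = (σ² + n·σ₀²)/(σ₀²σ²) = 1918131.9181/(204729.1009·75570.01); posterior variance σₙ² = σ₀²σ²/(σ² + n·σ₀²) = 204729.1009·75570.01/1918131.9181 = 8065.858274.
Posterior SD = √σₙ² = √(204729.1009·75570.01/1918131.9181) = 89.8101.

89.8101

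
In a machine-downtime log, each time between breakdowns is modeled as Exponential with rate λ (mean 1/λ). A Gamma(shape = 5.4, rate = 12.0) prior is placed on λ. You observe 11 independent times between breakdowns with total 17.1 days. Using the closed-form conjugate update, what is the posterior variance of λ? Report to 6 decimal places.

With a Gamma(shape α, rate β) prior on the exponential rate λ, the posterior after n observations with total T = Σxᵢ is Gamma(α+n, β+T).
Posterior: Gamma(5.4+11, 12.0+17.1) = Gamma(16.4, 29.1).
Var = α/β² = 0.019367.

0.019367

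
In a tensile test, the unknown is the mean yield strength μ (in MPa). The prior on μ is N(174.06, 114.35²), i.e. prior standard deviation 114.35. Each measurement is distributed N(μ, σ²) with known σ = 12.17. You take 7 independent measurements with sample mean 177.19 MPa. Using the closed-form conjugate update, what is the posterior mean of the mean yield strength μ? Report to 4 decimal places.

For Normal data with known variance σ², a Normal(μ₀, σ₀²) prior on μ is conjugate. Posterior precision = 1/σ₀² + n/σ²; posterior mean is the precision-weighted average of μ₀ and x̄.
n·x̄ = 7·177.19 = 1240.33.
σ₀² = 114.35² = 13075.9225, σ² = 12.17² = 148.1089; σ² + n·σ₀² = 148.1089 + 7·13075.9225 = 91679.5664.
Posterior mean = (μ₀/σ₀² + n·x̄/σ²)/(1/σ₀² + n/σ²) = (σ²·μ₀ + σ₀²·n·x̄)/(σ² + n·σ₀²) = (148.1089·174.06 + 13075.9225·1240.33)/91679.5664 = 16244238.789559/91679.5664 = 177.1849.

177.1849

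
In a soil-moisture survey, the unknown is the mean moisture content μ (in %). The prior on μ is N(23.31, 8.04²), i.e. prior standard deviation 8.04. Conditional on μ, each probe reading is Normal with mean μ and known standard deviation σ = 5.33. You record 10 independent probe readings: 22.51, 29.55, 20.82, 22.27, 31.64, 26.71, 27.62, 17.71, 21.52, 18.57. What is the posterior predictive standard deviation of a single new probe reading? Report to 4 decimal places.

5.5794

For Normal data with known variance σ², a Normal(μ₀, σ₀²) prior on μ is conjugate. Posterior precision = 1/σ₀² + n/σ²; posterior mean is the precision-weighted average of μ₀ and x̄.
σ₀² = 8.04² = 64.6416, σ² = 5.33² = 28.4089; σ² + n·σ₀² = 28.4089 + 10·64.6416 = 674.8249.
Posterior precision = 1/σ₀² + n/σ² = 1/64.6416 + 10/28.4089 = (σ² + n·σ₀²)/(σ₀²σ²) = 674.8249/(64.6416·28.4089); posterior variance σₙ² = σ₀²σ²/(σ² + n·σ₀²) = 64.6416·28.4089/674.8249 = 2.721294.
Predictive variance for one new observation = σₙ² + σ² = 64.6416·28.4089/674.8249 + 28.4089 = σ²·(σ₀² + 674.8249)/674.8249 = 28.4089·739.4665/674.8249 = 31.130194; SD = √(28.4089·739.4665/674.8249) = 5.5794.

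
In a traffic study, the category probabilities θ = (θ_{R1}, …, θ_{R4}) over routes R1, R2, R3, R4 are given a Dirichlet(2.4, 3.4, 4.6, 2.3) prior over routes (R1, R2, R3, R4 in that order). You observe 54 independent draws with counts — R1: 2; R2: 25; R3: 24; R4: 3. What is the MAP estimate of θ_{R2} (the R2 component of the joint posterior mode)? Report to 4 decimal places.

0.4370

The Dirichlet prior is conjugate to the Multinomial likelihood: each posterior αⱼ = prior αⱼ + observed count nⱼ.
Posterior concentration: (4.4, 28.4, 28.6, 5.3), total = 66.7.
Joint mode component: (α_{R2}−1)/(Σα−K) = 27.4/62.7 = 0.4370.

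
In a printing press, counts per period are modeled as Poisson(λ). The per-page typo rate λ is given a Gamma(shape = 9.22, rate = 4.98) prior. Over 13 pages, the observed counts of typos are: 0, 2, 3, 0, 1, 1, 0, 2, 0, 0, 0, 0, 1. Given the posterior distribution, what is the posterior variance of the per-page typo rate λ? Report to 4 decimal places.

0.0595

With a Gamma(shape α, rate β) prior, the Poisson likelihood is conjugate: the posterior is Gamma(α + ΣXᵢ, β + n).
Sum of counts S = 10 over n = 13 pages.
Posterior: Gamma(α+S, β+n) = Gamma(9.22+10, 4.98+13) = Gamma(19.22, 17.98).
Var = α/β² = 19.22/17.98² = 0.0595.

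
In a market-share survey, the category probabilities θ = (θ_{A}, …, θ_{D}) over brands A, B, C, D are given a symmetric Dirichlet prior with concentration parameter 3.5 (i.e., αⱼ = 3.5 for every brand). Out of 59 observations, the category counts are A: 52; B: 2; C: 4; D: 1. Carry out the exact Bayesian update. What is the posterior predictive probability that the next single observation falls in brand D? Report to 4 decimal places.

The Dirichlet prior is conjugate to the Multinomial likelihood: each posterior αⱼ = prior αⱼ + observed count nⱼ.
Posterior concentration: (55.5, 5.5, 7.5, 4.5), total = 73.0.
P(next = D | data) = α_{D}/Σα = 0.0616.

0.0616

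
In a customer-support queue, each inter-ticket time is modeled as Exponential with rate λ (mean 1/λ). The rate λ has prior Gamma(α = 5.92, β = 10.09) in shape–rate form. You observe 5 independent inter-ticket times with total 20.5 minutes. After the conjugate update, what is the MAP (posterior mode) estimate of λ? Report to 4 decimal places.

0.3243

With a Gamma(shape α, rate β) prior on the exponential rate λ, the posterior after n observations with total T = Σxᵢ is Gamma(α+n, β+T).
Posterior: Gamma(5.92+5, 10.09+20.5) = Gamma(10.92, 30.59).
Mode = (α−1)/β = 0.3243.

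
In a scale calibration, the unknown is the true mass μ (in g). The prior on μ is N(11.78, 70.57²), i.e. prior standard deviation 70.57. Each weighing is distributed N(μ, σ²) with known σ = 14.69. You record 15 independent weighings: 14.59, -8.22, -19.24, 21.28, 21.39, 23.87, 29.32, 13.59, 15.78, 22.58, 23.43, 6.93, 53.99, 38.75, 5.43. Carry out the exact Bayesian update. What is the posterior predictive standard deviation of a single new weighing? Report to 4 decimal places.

15.1704

For Normal data with known variance σ², a Normal(μ₀, σ₀²) prior on μ is conjugate. Posterior precision = 1/σ₀² + n/σ²; posterior mean is the precision-weighted average of μ₀ and x̄.
σ₀² = 70.57² = 4980.1249, σ² = 14.69² = 215.7961; σ² + n·σ₀² = 215.7961 + 15·4980.1249 = 74917.6696.
Posterior precision = 1/σ₀² + n/σ² = 1/4980.1249 + 15/215.7961 = (σ² + n·σ₀²)/(σ₀²σ²) = 74917.6696/(4980.1249·215.7961); posterior variance σₙ² = σ₀²σ²/(σ² + n·σ₀²) = 4980.1249·215.7961/74917.6696 = 14.344967.
Predictive variance for one new observation = σₙ² + σ² = 4980.1249·215.7961/74917.6696 + 215.7961 = σ²·(σ₀² + 74917.6696)/74917.6696 = 215.7961·79897.7945/74917.6696 = 230.141067; SD = √(215.7961·79897.7945/74917.6696) = 15.1704.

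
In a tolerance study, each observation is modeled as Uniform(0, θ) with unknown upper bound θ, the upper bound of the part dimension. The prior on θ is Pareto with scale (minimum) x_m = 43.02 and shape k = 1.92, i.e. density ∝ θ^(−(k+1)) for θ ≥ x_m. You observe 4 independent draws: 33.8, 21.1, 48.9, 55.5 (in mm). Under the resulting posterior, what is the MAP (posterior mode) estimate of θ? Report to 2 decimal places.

A Pareto(scale x_m, shape k) prior on the upper bound θ of Uniform(0, θ) is conjugate: posterior is Pareto(max(x_m, max xᵢ), k + n).
Sample maximum = 55.5; prior scale x_m = 43.02 → posterior scale = max = 55.50.
Posterior shape = 1.92 + 4 = 5.92.
The Pareto density is decreasing on [x_m, ∞), so the mode is x_m = 55.50.

55.50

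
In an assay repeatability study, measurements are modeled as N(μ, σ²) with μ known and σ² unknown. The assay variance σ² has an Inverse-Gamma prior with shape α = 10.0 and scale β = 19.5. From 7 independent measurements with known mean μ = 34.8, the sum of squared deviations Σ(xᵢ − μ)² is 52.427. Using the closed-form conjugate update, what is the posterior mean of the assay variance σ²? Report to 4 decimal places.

3.6571

With known mean μ and an Inverse-Gamma(α, β) prior on σ², the Normal likelihood is conjugate: posterior is Inv-Gamma(α + n/2, β + Σ(xᵢ−μ)²/2).
Posterior: Inv-Gamma(10.0 + 7/2, 19.5 + 52.427/2) = Inv-Gamma(13.50, 45.7135).
E[σ²|data] = β/(α−1) = 45.7135/12.50 = 3.6571.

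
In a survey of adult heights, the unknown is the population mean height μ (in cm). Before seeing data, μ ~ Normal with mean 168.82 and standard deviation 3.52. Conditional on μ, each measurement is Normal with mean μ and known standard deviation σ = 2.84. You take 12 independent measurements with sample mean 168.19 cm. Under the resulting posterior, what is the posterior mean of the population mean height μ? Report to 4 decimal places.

For Normal data with known variance σ², a Normal(μ₀, σ₀²) prior on μ is conjugate. Posterior precision = 1/σ₀² + n/σ²; posterior mean is the precision-weighted average of μ₀ and x̄.
n·x̄ = 12·168.19 = 2018.28.
σ₀² = 3.52² = 12.3904, σ² = 2.84² = 8.0656; σ² + n·σ₀² = 8.0656 + 12·12.3904 = 156.7504.
Posterior mean = (μ₀/σ₀² + n·x̄/σ²)/(1/σ₀² + n/σ²) = (σ²·μ₀ + σ₀²·n·x̄)/(σ² + n·σ₀²) = (8.0656·168.82 + 12.3904·2018.28)/156.7504 = 26368.931104/156.7504 = 168.2224.

168.2224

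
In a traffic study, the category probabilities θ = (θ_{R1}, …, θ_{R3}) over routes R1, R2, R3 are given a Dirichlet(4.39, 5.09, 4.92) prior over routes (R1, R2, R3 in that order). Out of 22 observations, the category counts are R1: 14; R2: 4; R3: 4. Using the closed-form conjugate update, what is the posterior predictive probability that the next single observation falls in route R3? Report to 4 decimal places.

0.2451

The Dirichlet prior is conjugate to the Multinomial likelihood: each posterior αⱼ = prior αⱼ + observed count nⱼ.
Posterior concentration: (18.39, 9.09, 8.92), total = 36.40.
P(next = R3 | data) = α_{R3}/Σα = 0.2451.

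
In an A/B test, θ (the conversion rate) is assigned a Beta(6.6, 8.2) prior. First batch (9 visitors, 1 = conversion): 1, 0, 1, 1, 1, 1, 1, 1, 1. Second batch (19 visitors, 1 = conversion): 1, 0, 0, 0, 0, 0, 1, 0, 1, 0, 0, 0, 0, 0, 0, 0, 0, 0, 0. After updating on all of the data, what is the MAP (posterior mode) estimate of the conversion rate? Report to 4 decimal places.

The Beta prior is conjugate to a Binomial/Bernoulli likelihood; the update adds successes to α and failures to β.
After batch 1: Beta(6.6+8, 8.2+1) = Beta(14.6, 9.2).
After batch 2: Beta(14.6+3, 9.2+16) = Beta(17.6, 25.2).
Mode of Beta(a,b) for a,b>1 is (a−1)/(a+b−2) = 16.6/40.8 = 0.4069.

0.4069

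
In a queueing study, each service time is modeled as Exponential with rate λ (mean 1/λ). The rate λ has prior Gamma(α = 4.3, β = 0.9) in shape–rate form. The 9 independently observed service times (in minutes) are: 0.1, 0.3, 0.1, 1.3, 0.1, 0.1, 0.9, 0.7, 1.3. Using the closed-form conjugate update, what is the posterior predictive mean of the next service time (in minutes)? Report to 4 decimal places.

With a Gamma(shape α, rate β) prior on the exponential rate λ, the posterior after n observations with total T = Σxᵢ is Gamma(α+n, β+T).
Sum of observations T = 4.9 minutes; n = 9.
Posterior: Gamma(4.3+9, 0.9+4.9) = Gamma(13.3, 5.8).
The predictive distribution for the next observation is Lomax; its mean is β/(α−1) = 5.8/12.3 = 0.4715.

0.4715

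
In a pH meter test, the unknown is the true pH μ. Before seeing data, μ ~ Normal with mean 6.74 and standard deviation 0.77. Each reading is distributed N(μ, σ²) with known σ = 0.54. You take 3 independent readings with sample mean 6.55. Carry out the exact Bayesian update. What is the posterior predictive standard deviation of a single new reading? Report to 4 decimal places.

0.6125

For Normal data with known variance σ², a Normal(μ₀, σ₀²) prior on μ is conjugate. Posterior precision = 1/σ₀² + n/σ²; posterior mean is the precision-weighted average of μ₀ and x̄.
σ₀² = 0.77² = 0.5929, σ² = 0.54² = 0.2916; σ² + n·σ₀² = 0.2916 + 3·0.5929 = 2.0703.
Posterior precision = 1/σ₀² + n/σ² = 1/0.5929 + 3/0.2916 = (σ² + n·σ₀²)/(σ₀²σ²) = 2.0703/(0.5929·0.2916); posterior variance σₙ² = σ₀²σ²/(σ² + n·σ₀²) = 0.5929·0.2916/2.0703 = 0.083509.
Predictive variance for one new observation = σₙ² + σ² = 0.5929·0.2916/2.0703 + 0.2916 = σ²·(σ₀² + 2.0703)/2.0703 = 0.2916·2.6632/2.0703 = 0.375109; SD = √(0.2916·2.6632/2.0703) = 0.6125.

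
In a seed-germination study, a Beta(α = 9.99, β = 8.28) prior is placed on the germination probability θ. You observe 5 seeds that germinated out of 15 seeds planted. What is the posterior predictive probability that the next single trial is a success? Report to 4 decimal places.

0.4506

The Beta prior is conjugate to a Binomial/Bernoulli likelihood; the update adds successes to α and failures to β.
Posterior: Beta(α+k, β+n−k) = Beta(9.99+5, 8.28+10) = Beta(14.99, 18.28).
For a single future Bernoulli trial, P(success | data) = α/(α+β) = 0.4506.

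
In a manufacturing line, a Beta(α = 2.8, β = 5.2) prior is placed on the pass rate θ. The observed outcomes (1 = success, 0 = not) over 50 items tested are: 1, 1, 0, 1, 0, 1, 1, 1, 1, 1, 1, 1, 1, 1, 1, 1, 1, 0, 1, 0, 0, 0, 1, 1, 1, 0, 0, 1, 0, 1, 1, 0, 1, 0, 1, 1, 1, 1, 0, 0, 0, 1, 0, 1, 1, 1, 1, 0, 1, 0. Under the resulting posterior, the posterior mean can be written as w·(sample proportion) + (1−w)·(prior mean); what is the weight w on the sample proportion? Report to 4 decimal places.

The Beta prior is conjugate to a Binomial/Bernoulli likelihood; the update adds successes to α and failures to β.
Posterior mean = (α₀+k)/(α₀+β₀+n) = [n/(α₀+β₀+n)]·(k/n) + [(α₀+β₀)/(α₀+β₀+n)]·α₀/(α₀+β₀), so only n and the prior enter the weight.
The weight on the data is w = n/(α₀+β₀+n) = 50/(2.8+5.2+50) = 50/58.0 = 0.8621.

0.8621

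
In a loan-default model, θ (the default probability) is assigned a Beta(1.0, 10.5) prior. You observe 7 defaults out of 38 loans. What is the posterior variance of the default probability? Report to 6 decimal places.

The Beta prior is conjugate to a Binomial/Bernoulli likelihood; the update adds successes to α and failures to β.
Posterior: Beta(α+k, β+n−k) = Beta(1.0+7, 10.5+31) = Beta(8.0, 41.5).
Var = αβ/((α+β)²(α+β+1)) = 8.0·41.5/(49.5²·50.5) = 0.002683.

0.002683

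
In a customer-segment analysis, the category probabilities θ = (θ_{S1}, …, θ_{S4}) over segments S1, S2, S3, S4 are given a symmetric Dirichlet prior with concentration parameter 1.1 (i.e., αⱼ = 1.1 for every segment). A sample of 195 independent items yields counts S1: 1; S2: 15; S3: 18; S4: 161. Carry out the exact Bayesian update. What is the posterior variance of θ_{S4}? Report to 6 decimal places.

0.000759

The Dirichlet prior is conjugate to the Multinomial likelihood: each posterior αⱼ = prior αⱼ + observed count nⱼ.
Posterior concentration: (2.1, 16.1, 19.1, 162.1), total = 199.4.
Var[θ_j] = α_j(Σα−α_j)/((Σα)²(Σα+1)) = 162.1·37.3/(199.4²·200.4) = 0.000759.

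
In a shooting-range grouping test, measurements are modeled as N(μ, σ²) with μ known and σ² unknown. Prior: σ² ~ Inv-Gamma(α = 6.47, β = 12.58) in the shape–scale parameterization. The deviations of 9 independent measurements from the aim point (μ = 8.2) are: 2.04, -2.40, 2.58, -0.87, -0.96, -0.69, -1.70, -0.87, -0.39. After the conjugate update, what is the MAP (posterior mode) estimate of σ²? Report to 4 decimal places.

With known mean μ and an Inverse-Gamma(α, β) prior on σ², the Normal likelihood is conjugate: posterior is Inv-Gamma(α + n/2, β + Σ(xᵢ−μ)²/2).
Σ(xᵢ−μ)² = (2.04)² + (-2.40)² + (2.58)² + (-0.87)² + (-0.96)² + (-0.69)² + (-1.70)² + (-0.87)² + (-0.39)² = 22.5316.
Posterior: Inv-Gamma(6.47 + 9/2, 12.58 + 22.5316/2) = Inv-Gamma(10.97, 23.84580).
Mode = β/(α+1) = 23.84580/11.97 = 1.9921.

1.9921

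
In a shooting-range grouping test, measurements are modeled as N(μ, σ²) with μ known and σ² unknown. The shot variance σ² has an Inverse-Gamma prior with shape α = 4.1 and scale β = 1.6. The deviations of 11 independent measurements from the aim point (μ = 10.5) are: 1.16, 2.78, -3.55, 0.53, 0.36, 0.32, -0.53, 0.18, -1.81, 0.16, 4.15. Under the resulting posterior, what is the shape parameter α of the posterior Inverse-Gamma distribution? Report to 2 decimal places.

9.60

With known mean μ and an Inverse-Gamma(α, β) prior on σ², the Normal likelihood is conjugate: posterior is Inv-Gamma(α + n/2, β + Σ(xᵢ−μ)²/2).
Σ(xᵢ−μ)² = (1.16)² + (2.78)² + (-3.55)² + (0.53)² + (0.36)² + (0.32)² + (-0.53)² + (0.18)² + (-1.81)² + (0.16)² + (4.15)² = 43.0269.
Posterior: Inv-Gamma(4.1 + 11/2, 1.6 + 43.0269/2) = Inv-Gamma(9.60, 23.11345).
Posterior α = 9.60.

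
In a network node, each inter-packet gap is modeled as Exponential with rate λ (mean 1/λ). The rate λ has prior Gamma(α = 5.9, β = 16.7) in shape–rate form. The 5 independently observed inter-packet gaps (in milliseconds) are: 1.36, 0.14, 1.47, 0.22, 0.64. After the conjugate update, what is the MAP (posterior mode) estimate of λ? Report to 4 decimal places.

With a Gamma(shape α, rate β) prior on the exponential rate λ, the posterior after n observations with total T = Σxᵢ is Gamma(α+n, β+T).
Sum of observations T = 3.83 milliseconds; n = 5.
Posterior: Gamma(5.9+5, 16.7+3.83) = Gamma(10.9, 20.53).
Mode = (α−1)/β = 0.4822.

0.4822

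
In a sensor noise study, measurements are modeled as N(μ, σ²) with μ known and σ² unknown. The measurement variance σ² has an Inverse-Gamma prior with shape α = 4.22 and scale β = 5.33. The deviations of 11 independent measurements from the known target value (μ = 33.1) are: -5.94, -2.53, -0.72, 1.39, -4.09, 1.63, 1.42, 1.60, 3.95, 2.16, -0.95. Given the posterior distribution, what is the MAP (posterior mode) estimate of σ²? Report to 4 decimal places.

With known mean μ and an Inverse-Gamma(α, β) prior on σ², the Normal likelihood is conjugate: posterior is Inv-Gamma(α + n/2, β + Σ(xᵢ−μ)²/2).
Σ(xᵢ−μ)² = (-5.94)² + (-2.53)² + (-0.72)² + (1.39)² + (-4.09)² + (1.63)² + (1.42)² + (1.60)² + (3.95)² + (2.16)² + (-0.95)² = 89.2670.
Posterior: Inv-Gamma(4.22 + 11/2, 5.33 + 89.2670/2) = Inv-Gamma(9.72, 49.96350).
Mode = β/(α+1) = 49.96350/10.72 = 4.6608.

4.6608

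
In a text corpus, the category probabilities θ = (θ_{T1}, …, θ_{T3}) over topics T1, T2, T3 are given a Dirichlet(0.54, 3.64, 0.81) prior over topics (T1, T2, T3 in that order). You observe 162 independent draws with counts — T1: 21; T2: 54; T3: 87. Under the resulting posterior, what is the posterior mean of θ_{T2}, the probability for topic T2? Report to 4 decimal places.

The Dirichlet prior is conjugate to the Multinomial likelihood: each posterior αⱼ = prior αⱼ + observed count nⱼ.
Posterior concentration: (21.54, 57.64, 87.81), total = 166.99.
E[θ_{T2}|data] = α_{T2}/Σα = 57.64/166.99 = 0.3452.

0.3452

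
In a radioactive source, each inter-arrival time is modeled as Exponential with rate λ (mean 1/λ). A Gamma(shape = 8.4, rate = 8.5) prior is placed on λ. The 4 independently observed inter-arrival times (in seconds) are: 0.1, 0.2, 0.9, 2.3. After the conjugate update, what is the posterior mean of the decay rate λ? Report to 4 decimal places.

With a Gamma(shape α, rate β) prior on the exponential rate λ, the posterior after n observations with total T = Σxᵢ is Gamma(α+n, β+T).
Sum of observations T = 3.5 seconds; n = 4.
Posterior: Gamma(8.4+4, 8.5+3.5) = Gamma(12.4, 12.0).
Posterior mean of λ = α/β = 12.4/12.0 = 1.0333.

1.0333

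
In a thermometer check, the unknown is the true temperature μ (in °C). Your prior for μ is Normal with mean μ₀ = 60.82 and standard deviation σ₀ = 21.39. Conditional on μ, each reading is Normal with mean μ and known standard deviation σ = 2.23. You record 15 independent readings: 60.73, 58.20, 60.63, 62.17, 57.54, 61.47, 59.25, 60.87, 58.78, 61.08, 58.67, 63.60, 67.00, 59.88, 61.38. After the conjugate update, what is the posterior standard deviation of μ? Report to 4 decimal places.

0.5756

For Normal data with known variance σ², a Normal(μ₀, σ₀²) prior on μ is conjugate. Posterior precision = 1/σ₀² + n/σ²; posterior mean is the precision-weighted average of μ₀ and x̄.
σ₀² = 21.39² = 457.5321, σ² = 2.23² = 4.9729; σ² + n·σ₀² = 4.9729 + 15·457.5321 = 6867.9544.
Posterior precision = 1/σ₀² + n/σ² = 1/457.5321 + 15/4.9729 = (σ² + n·σ₀²)/(σ₀²σ²) = 6867.9544/(457.5321·4.9729); posterior variance σₙ² = σ₀²σ²/(σ² + n·σ₀²) = 457.5321·4.9729/6867.9544 = 0.331287.
Posterior SD = √σₙ² = √(457.5321·4.9729/6867.9544) = 0.5756.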